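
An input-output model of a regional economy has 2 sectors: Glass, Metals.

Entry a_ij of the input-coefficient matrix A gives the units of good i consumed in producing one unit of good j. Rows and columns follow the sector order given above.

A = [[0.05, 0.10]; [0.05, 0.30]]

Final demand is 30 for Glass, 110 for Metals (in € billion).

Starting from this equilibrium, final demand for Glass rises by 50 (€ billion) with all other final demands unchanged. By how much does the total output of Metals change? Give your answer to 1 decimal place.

Δx_M = 3.8

I − A =
  [   0.95    -0.10]
  [  -0.05     0.70]
det(I−A) = (0.95)(0.70) − (-0.10)(-0.05) = 0.6600
adj(I−A) = [[0.70, 0.10], [0.05, 0.95]]
(I − A)⁻¹ = adj(I−A) / det(I−A) ≈
  [   1.0606     0.1515]
  [   0.0758     1.4394]
Δx = (I − A)⁻¹ Δd with Δd having +50 in the Glass component and 0 elsewhere.
So Δx_M = L_MG · (+50), where L_MG = adj(I−A)_MG / det(I−A) = 0.05 / 0.6600.
Δx_M = 0.05 × (+50) / 0.6600 = 2.50 / 0.6600 ≈ 3.8.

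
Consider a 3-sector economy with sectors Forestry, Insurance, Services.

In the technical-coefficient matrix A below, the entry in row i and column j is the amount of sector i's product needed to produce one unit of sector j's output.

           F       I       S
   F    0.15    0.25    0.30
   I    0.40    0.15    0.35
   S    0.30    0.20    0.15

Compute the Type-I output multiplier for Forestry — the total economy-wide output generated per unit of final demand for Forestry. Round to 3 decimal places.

m_F = 4.178

I − A =
  [   0.85    -0.25    -0.30]
  [  -0.40     0.85    -0.35]
  [  -0.30    -0.20     0.85]
Cofactors of I−A, C_ij = (−1)^(i+j)·(minor ij) (rows/columns in the sector order above):
  C_11 = (0.85)(0.85) − (-0.35)(-0.20) = 0.6525
  C_12 = −[(-0.40)(0.85) − (-0.35)(-0.30)] = 0.4450
  C_13 = (-0.40)(-0.20) − (0.85)(-0.30) = 0.3350
  C_21 = −[(-0.25)(0.85) − (-0.30)(-0.20)] = 0.2725
  C_22 = (0.85)(0.85) − (-0.30)(-0.30) = 0.6325
  C_23 = −[(0.85)(-0.20) − (-0.25)(-0.30)] = 0.2450
  C_31 = (-0.25)(-0.35) − (-0.30)(0.85) = 0.3425
  C_32 = −[(0.85)(-0.35) − (-0.30)(-0.40)] = 0.4175
  C_33 = (0.85)(0.85) − (-0.25)(-0.40) = 0.6225
det(I−A) = Σ_j (I−A)_1j·C_1j = (0.85)(0.6525) + (-0.25)(0.4450) + (-0.30)(0.3350) = 0.342875
adj(I−A) = Cᵀ =
  [ 0.6525   0.2725   0.3425]
  [ 0.4450   0.6325   0.4175]
  [ 0.3350   0.2450   0.6225]
(I − A)⁻¹ = adj(I−A) / det(I−A) ≈
  [   1.9030     0.7948     0.9989]
  [   1.2978     1.8447     1.2176]
  [   0.9770     0.7145     1.8155]
The output multiplier for sector j is the column-j sum of the Leontief inverse (I − A)⁻¹ = adj(I−A) / det(I−A).
Column F of adj(I−A): (0.6525, 0.4450, 0.3350); det(I−A) = 0.342875.
m_F = (0.6525 + 0.4450 + 0.3350) / 0.342875 = 1.4325 / 0.342875 ≈ 4.178.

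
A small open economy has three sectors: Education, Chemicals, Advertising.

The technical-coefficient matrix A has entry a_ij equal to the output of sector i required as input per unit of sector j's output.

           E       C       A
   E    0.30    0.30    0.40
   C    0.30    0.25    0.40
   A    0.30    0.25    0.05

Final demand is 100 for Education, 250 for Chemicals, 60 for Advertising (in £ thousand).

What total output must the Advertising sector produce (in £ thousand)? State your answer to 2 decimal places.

x_A = 653.40

I − A =
  [   0.70    -0.30    -0.40]
  [  -0.30     0.75    -0.40]
  [  -0.30    -0.25     0.95]
Cofactors of I−A, C_ij = (−1)^(i+j)·(minor ij) (rows/columns in the sector order above):
  C_11 = (0.75)(0.95) − (-0.40)(-0.25) = 0.6125
  C_12 = −[(-0.30)(0.95) − (-0.40)(-0.30)] = 0.4050
  C_13 = (-0.30)(-0.25) − (0.75)(-0.30) = 0.3000
  C_21 = −[(-0.30)(0.95) − (-0.40)(-0.25)] = 0.3850
  C_22 = (0.70)(0.95) − (-0.40)(-0.30) = 0.5450
  C_23 = −[(0.70)(-0.25) − (-0.30)(-0.30)] = 0.2650
  C_31 = (-0.30)(-0.40) − (-0.40)(0.75) = 0.4200
  C_32 = −[(0.70)(-0.40) − (-0.40)(-0.30)] = 0.4000
  C_33 = (0.70)(0.75) − (-0.30)(-0.30) = 0.4350
det(I−A) = Σ_j (I−A)_1j·C_1j = (0.70)(0.6125) + (-0.30)(0.4050) + (-0.40)(0.3000) = 0.18725
adj(I−A) = Cᵀ =
  [ 0.6125   0.3850   0.4200]
  [ 0.4050   0.5450   0.4000]
  [ 0.3000   0.2650   0.4350]
(I − A)⁻¹ = adj(I−A) / det(I−A) ≈
  [   3.2710     2.0561     2.2430]
  [   2.1629     2.9105     2.1362]
  [   1.6021     1.4152     2.3231]
x = (I − A)⁻¹ d = adj(I−A)·d / det(I−A), with det(I−A) = 0.18725:
  x_E = (0.6125·100 + 0.3850·250 + 0.4200·60) / 0.18725 = 182.70 / 0.18725 ≈ 975.70
  x_C = (0.4050·100 + 0.5450·250 + 0.4000·60) / 0.18725 = 200.75 / 0.18725 ≈ 1072.10
  x_A = (0.3000·100 + 0.2650·250 + 0.4350·60) / 0.18725 = 122.35 / 0.18725 ≈ 653.40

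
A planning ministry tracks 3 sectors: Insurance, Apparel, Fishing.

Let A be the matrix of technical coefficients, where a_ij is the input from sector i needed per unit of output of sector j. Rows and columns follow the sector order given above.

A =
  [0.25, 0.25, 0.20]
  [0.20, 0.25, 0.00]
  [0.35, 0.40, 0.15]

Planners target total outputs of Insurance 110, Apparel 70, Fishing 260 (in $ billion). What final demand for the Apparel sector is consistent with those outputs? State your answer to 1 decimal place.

I − A =
  [   0.75    -0.25    -0.20]
  [  -0.20     0.75     0.00]
  [  -0.35    -0.40     0.85]
d = (I − A) x:
  d_I = (+0.75)·110 + (-0.25)·70 + (-0.20)·260 = 13.0
  d_A = (-0.20)·110 + (+0.75)·70 + (+0.00)·260 = 30.5
  d_F = (-0.35)·110 + (-0.40)·70 + (+0.85)·260 = 154.5

d_A = 30.5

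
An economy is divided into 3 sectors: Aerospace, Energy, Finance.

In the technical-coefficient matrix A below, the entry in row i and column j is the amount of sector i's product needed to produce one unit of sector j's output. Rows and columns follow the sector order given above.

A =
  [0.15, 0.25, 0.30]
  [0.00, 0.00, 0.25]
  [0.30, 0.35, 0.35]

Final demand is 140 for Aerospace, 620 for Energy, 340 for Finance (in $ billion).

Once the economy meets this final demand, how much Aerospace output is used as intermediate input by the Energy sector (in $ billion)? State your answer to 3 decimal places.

I − A =
  [   0.85    -0.25    -0.30]
  [   0.00     1.00    -0.25]
  [  -0.30    -0.35     0.65]
Cofactors of I−A, C_ij = (−1)^(i+j)·(minor ij) (rows/columns in the sector order above):
  C_11 = (1.00)(0.65) − (-0.25)(-0.35) = 0.5625
  C_12 = −[(0.00)(0.65) − (-0.25)(-0.30)] = 0.0750
  C_13 = (0.00)(-0.35) − (1.00)(-0.30) = 0.3000
  C_21 = −[(-0.25)(0.65) − (-0.30)(-0.35)] = 0.2675
  C_22 = (0.85)(0.65) − (-0.30)(-0.30) = 0.4625
  C_23 = −[(0.85)(-0.35) − (-0.25)(-0.30)] = 0.3725
  C_31 = (-0.25)(-0.25) − (-0.30)(1.00) = 0.3625
  C_32 = −[(0.85)(-0.25) − (-0.30)(0.00)] = 0.2125
  C_33 = (0.85)(1.00) − (-0.25)(0.00) = 0.8500
det(I−A) = Σ_j (I−A)_1j·C_1j = (0.85)(0.5625) + (-0.25)(0.0750) + (-0.30)(0.3000) = 0.369375
adj(I−A) = Cᵀ =
  [ 0.5625   0.2675   0.3625]
  [ 0.0750   0.4625   0.2125]
  [ 0.3000   0.3725   0.8500]
(I − A)⁻¹ = adj(I−A) / det(I−A) ≈
  [   1.5228     0.7242     0.9814]
  [   0.2030     1.2521     0.5753]
  [   0.8122     1.0085     2.3012]
First solve x = (I − A)⁻¹ d = adj(I−A)·d / det(I−A); in particular x_E = (0.0750·140 + 0.4625·620 + 0.2125·340) / 0.369375 = 369.50 / 0.369375 ≈ 1000.33841.
Intermediate flow from A to E: z_AE = a_AE · x_E = 0.25 × 369.50 / 0.369375 = 92.375 / 0.369375 ≈ 250.085.

z_AE = 250.085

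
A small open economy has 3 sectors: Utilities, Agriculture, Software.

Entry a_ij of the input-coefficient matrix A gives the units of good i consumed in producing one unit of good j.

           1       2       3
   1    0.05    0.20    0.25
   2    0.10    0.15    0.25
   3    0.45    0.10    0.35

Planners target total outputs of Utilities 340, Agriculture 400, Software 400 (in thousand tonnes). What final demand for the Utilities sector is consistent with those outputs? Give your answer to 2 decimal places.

d_1 = 143.00

I − A =
  [   0.95    -0.20    -0.25]
  [  -0.10     0.85    -0.25]
  [  -0.45    -0.10     0.65]
d = (I − A) x:
  d_1 = (+0.95)·340 + (-0.20)·400 + (-0.25)·400 = 143.00
  d_2 = (-0.10)·340 + (+0.85)·400 + (-0.25)·400 = 206.00
  d_3 = (-0.45)·340 + (-0.10)·400 + (+0.65)·400 = 67.00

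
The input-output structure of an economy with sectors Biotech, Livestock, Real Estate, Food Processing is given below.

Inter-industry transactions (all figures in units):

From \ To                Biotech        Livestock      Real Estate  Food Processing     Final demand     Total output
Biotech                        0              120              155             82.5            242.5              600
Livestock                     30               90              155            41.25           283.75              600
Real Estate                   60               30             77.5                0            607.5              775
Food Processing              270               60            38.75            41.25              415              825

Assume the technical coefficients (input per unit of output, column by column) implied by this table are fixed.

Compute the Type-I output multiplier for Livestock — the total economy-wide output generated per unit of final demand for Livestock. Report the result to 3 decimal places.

Technical coefficients a_ij = z_ij / X_j:
  a_11 = 0/600 = 0.00, a_21 = 30/600 = 0.05, a_31 = 60/600 = 0.10, a_41 = 270/600 = 0.45
  a_12 = 120/600 = 0.20, a_22 = 90/600 = 0.15, a_32 = 30/600 = 0.05, a_42 = 60/600 = 0.10
  a_13 = 155/775 = 0.20, a_23 = 155/775 = 0.20, a_33 = 77.5/775 = 0.10, a_43 = 38.75/775 = 0.05
  a_14 = 82.5/825 = 0.10, a_24 = 41.25/825 = 0.05, a_34 = 0/825 = 0.00, a_44 = 41.25/825 = 0.05
I − A =
  [   1.00    -0.20    -0.20    -0.10]
  [  -0.05     0.85    -0.20    -0.05]
  [  -0.10    -0.05     0.90     0.00]
  [  -0.45    -0.10    -0.05     0.95]
Compute the cofactors C_ij = (−1)^(i+j)·(3×3 minor ij) of I−A; the adjugate is their transpose:
adj(I−A) = Cᵀ =
  [ 0.712625   0.189750   0.205250   0.085000]
  [ 0.082250   0.795000   0.197750   0.050500]
  [ 0.083750   0.065250   0.749750   0.012250]
  [ 0.350625   0.177000   0.157500   0.724500]
det(I−A) = Σ_j (I−A)_1j·C_1j = (1.00)(0.712625) + (-0.20)(0.082250) + (-0.20)(0.083750) + (-0.10)(0.350625) = 0.6443625
(I − A)⁻¹ = adj(I−A) / det(I−A) ≈
  [   1.1059     0.2945     0.3185     0.1319]
  [   0.1276     1.2338     0.3069     0.0784]
  [   0.1300     0.1013     1.1636     0.0190]
  [   0.5441     0.2747     0.2444     1.1244]
The output multiplier for sector j is the column-j sum of the Leontief inverse (I − A)⁻¹ = adj(I−A) / det(I−A).
Column 2 of adj(I−A): (0.189750, 0.795000, 0.065250, 0.177000); det(I−A) = 0.6443625.
m_2 = (0.189750 + 0.795000 + 0.065250 + 0.177000) / 0.6443625 = 1.227 / 0.6443625 ≈ 1.904.

m_2 = 1.904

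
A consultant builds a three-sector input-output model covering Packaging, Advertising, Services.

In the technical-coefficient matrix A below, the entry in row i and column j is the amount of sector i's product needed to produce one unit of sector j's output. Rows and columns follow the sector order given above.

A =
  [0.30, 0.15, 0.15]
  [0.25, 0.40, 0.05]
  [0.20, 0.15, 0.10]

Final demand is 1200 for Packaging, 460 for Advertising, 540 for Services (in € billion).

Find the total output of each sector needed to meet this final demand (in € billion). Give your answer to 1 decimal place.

x_P = 2434.4, x_A = 1902.5, x_S = 1458.1

I − A =
  [   0.70    -0.15    -0.15]
  [  -0.25     0.60    -0.05]
  [  -0.20    -0.15     0.90]
Cofactors of I−A, C_ij = (−1)^(i+j)·(minor ij) (rows/columns in the sector order above):
  C_11 = (0.60)(0.90) − (-0.05)(-0.15) = 0.5325
  C_12 = −[(-0.25)(0.90) − (-0.05)(-0.20)] = 0.2350
  C_13 = (-0.25)(-0.15) − (0.60)(-0.20) = 0.1575
  C_21 = −[(-0.15)(0.90) − (-0.15)(-0.15)] = 0.1575
  C_22 = (0.70)(0.90) − (-0.15)(-0.20) = 0.6000
  C_23 = −[(0.70)(-0.15) − (-0.15)(-0.20)] = 0.1350
  C_31 = (-0.15)(-0.05) − (-0.15)(0.60) = 0.0975
  C_32 = −[(0.70)(-0.05) − (-0.15)(-0.25)] = 0.0725
  C_33 = (0.70)(0.60) − (-0.15)(-0.25) = 0.3825
det(I−A) = Σ_j (I−A)_1j·C_1j = (0.70)(0.5325) + (-0.15)(0.2350) + (-0.15)(0.1575) = 0.313875
adj(I−A) = Cᵀ =
  [ 0.5325   0.1575   0.0975]
  [ 0.2350   0.6000   0.0725]
  [ 0.1575   0.1350   0.3825]
(I − A)⁻¹ = adj(I−A) / det(I−A) ≈
  [   1.6965     0.5018     0.3106]
  [   0.7487     1.9116     0.2310]
  [   0.5018     0.4301     1.2186]
x = (I − A)⁻¹ d = adj(I−A)·d / det(I−A), with det(I−A) = 0.313875:
  x_P = (0.5325·1200 + 0.1575·460 + 0.0975·540) / 0.313875 = 764.10 / 0.313875 ≈ 2434.4
  x_A = (0.2350·1200 + 0.6000·460 + 0.0725·540) / 0.313875 = 597.15 / 0.313875 ≈ 1902.5
  x_S = (0.1575·1200 + 0.1350·460 + 0.3825·540) / 0.313875 = 457.65 / 0.313875 ≈ 1458.1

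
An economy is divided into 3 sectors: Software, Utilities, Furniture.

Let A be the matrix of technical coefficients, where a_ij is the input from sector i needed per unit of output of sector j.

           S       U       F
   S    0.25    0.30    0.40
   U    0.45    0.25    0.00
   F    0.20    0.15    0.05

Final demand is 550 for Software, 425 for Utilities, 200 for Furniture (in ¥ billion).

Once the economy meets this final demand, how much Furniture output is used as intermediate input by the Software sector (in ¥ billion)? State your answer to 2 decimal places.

I − A =
  [   0.75    -0.30    -0.40]
  [  -0.45     0.75     0.00]
  [  -0.20    -0.15     0.95]
Cofactors of I−A, C_ij = (−1)^(i+j)·(minor ij) (rows/columns in the sector order above):
  C_11 = (0.75)(0.95) − (0.00)(-0.15) = 0.7125
  C_12 = −[(-0.45)(0.95) − (0.00)(-0.20)] = 0.4275
  C_13 = (-0.45)(-0.15) − (0.75)(-0.20) = 0.2175
  C_21 = −[(-0.30)(0.95) − (-0.40)(-0.15)] = 0.3450
  C_22 = (0.75)(0.95) − (-0.40)(-0.20) = 0.6325
  C_23 = −[(0.75)(-0.15) − (-0.30)(-0.20)] = 0.1725
  C_31 = (-0.30)(0.00) − (-0.40)(0.75) = 0.3000
  C_32 = −[(0.75)(0.00) − (-0.40)(-0.45)] = 0.1800
  C_33 = (0.75)(0.75) − (-0.30)(-0.45) = 0.4275
det(I−A) = Σ_j (I−A)_1j·C_1j = (0.75)(0.7125) + (-0.30)(0.4275) + (-0.40)(0.2175) = 0.319125
adj(I−A) = Cᵀ =
  [ 0.7125   0.3450   0.3000]
  [ 0.4275   0.6325   0.1800]
  [ 0.2175   0.1725   0.4275]
(I − A)⁻¹ = adj(I−A) / det(I−A) ≈
  [   2.2327     1.0811     0.9401]
  [   1.3396     1.9820     0.5640]
  [   0.6816     0.5405     1.3396]
First solve x = (I − A)⁻¹ d = adj(I−A)·d / det(I−A); in particular x_S = (0.7125·550 + 0.3450·425 + 0.3000·200) / 0.319125 = 598.50 / 0.319125 ≈ 1875.4407.
Intermediate flow from F to S: z_FS = a_FS · x_S = 0.20 × 598.50 / 0.319125 = 119.70 / 0.319125 ≈ 375.09.

z_FS = 375.09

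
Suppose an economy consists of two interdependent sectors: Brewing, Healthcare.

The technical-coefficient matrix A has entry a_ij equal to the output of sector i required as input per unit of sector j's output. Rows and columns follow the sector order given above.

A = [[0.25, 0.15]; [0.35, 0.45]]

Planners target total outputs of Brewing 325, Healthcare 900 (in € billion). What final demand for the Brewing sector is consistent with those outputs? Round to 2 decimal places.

I − A =
  [   0.75    -0.15]
  [  -0.35     0.55]
d = (I − A) x:
  d_B = (+0.75)·325 + (-0.15)·900 = 108.75
  d_H = (-0.35)·325 + (+0.55)·900 = 381.25

d_B = 108.75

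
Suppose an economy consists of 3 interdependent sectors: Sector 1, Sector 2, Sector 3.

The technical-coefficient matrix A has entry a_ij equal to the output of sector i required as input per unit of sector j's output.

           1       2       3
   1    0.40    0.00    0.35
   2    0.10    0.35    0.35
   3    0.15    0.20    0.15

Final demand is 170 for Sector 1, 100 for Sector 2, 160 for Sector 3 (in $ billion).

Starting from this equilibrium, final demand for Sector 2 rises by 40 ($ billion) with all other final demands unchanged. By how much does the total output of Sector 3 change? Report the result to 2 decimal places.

I − A =
  [   0.60     0.00    -0.35]
  [  -0.10     0.65    -0.35]
  [  -0.15    -0.20     0.85]
Cofactors of I−A, C_ij = (−1)^(i+j)·(minor ij) (rows/columns in the sector order above):
  C_11 = (0.65)(0.85) − (-0.35)(-0.20) = 0.4825
  C_12 = −[(-0.10)(0.85) − (-0.35)(-0.15)] = 0.1375
  C_13 = (-0.10)(-0.20) − (0.65)(-0.15) = 0.1175
  C_21 = −[(0.00)(0.85) − (-0.35)(-0.20)] = 0.0700
  C_22 = (0.60)(0.85) − (-0.35)(-0.15) = 0.4575
  C_23 = −[(0.60)(-0.20) − (0.00)(-0.15)] = 0.1200
  C_31 = (0.00)(-0.35) − (-0.35)(0.65) = 0.2275
  C_32 = −[(0.60)(-0.35) − (-0.35)(-0.10)] = 0.2450
  C_33 = (0.60)(0.65) − (0.00)(-0.10) = 0.3900
det(I−A) = Σ_j (I−A)_1j·C_1j = (0.60)(0.4825) + (0.00)(0.1375) + (-0.35)(0.1175) = 0.248375
adj(I−A) = Cᵀ =
  [ 0.4825   0.0700   0.2275]
  [ 0.1375   0.4575   0.2450]
  [ 0.1175   0.1200   0.3900]
(I − A)⁻¹ = adj(I−A) / det(I−A) ≈
  [   1.9426     0.2818     0.9160]
  [   0.5536     1.8420     0.9864]
  [   0.4731     0.4831     1.5702]
Δx = (I − A)⁻¹ Δd with Δd having +40 in the Sector 2 component and 0 elsewhere.
So Δx_3 = L_32 · (+40), where L_32 = adj(I−A)_32 / det(I−A) = 0.1200 / 0.248375.
Δx_3 = 0.1200 × (+40) / 0.248375 = 4.80 / 0.248375 ≈ 19.33.

Δx_3 = 19.33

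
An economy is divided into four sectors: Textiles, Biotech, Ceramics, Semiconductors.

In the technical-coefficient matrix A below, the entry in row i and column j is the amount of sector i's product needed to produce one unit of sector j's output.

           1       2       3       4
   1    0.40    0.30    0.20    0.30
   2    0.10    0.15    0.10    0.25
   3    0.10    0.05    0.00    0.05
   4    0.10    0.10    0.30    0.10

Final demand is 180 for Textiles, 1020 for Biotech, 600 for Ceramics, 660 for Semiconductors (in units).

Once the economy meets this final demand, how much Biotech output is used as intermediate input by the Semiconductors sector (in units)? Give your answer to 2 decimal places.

z_24 = 395.62

I − A =
  [   0.60    -0.30    -0.20    -0.30]
  [  -0.10     0.85    -0.10    -0.25]
  [  -0.10    -0.05     1.00    -0.05]
  [  -0.10    -0.10    -0.30     0.90]
Compute the cofactors C_ij = (−1)^(i+j)·(3×3 minor ij) of I−A; the adjugate is their transpose:
adj(I−A) = Cᵀ =
  [ 0.7185   0.3100   0.2770   0.3410]
  [ 0.1305   0.4730   0.1280   0.1820]
  [ 0.0845   0.0600   0.3810   0.0660]
  [ 0.1225   0.1070   0.1720   0.4560]
det(I−A) = Σ_j (I−A)_1j·C_1j = (0.60)(0.7185) + (-0.30)(0.1305) + (-0.20)(0.0845) + (-0.30)(0.1225) = 0.3383
(I − A)⁻¹ = adj(I−A) / det(I−A) ≈
  [   2.1239     0.9163     0.8188     1.0080]
  [   0.3858     1.3982     0.3784     0.5380]
  [   0.2498     0.1774     1.1262     0.1951]
  [   0.3621     0.3163     0.5084     1.3479]
First solve x = (I − A)⁻¹ d = adj(I−A)·d / det(I−A); in particular x_4 = (0.1225·180 + 0.1070·1020 + 0.1720·600 + 0.4560·660) / 0.3383 = 535.35 / 0.3383 ≈ 1582.4712.
Intermediate flow from 2 to 4: z_24 = a_24 · x_4 = 0.25 × 535.35 / 0.3383 = 133.8375 / 0.3383 ≈ 395.62.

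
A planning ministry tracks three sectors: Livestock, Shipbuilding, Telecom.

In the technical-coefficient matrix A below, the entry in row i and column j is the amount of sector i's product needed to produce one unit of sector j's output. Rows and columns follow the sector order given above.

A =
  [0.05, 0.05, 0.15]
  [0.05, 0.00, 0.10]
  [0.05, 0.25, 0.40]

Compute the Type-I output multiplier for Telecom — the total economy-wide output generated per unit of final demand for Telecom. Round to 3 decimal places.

I − A =
  [   0.95    -0.05    -0.15]
  [  -0.05     1.00    -0.10]
  [  -0.05    -0.25     0.60]
Cofactors of I−A, C_ij = (−1)^(i+j)·(minor ij) (rows/columns in the sector order above):
  C_11 = (1.00)(0.60) − (-0.10)(-0.25) = 0.5750
  C_12 = −[(-0.05)(0.60) − (-0.10)(-0.05)] = 0.0350
  C_13 = (-0.05)(-0.25) − (1.00)(-0.05) = 0.0625
  C_21 = −[(-0.05)(0.60) − (-0.15)(-0.25)] = 0.0675
  C_22 = (0.95)(0.60) − (-0.15)(-0.05) = 0.5625
  C_23 = −[(0.95)(-0.25) − (-0.05)(-0.05)] = 0.2400
  C_31 = (-0.05)(-0.10) − (-0.15)(1.00) = 0.1550
  C_32 = −[(0.95)(-0.10) − (-0.15)(-0.05)] = 0.1025
  C_33 = (0.95)(1.00) − (-0.05)(-0.05) = 0.9475
det(I−A) = Σ_j (I−A)_1j·C_1j = (0.95)(0.5750) + (-0.05)(0.0350) + (-0.15)(0.0625) = 0.535125
adj(I−A) = Cᵀ =
  [ 0.5750   0.0675   0.1550]
  [ 0.0350   0.5625   0.1025]
  [ 0.0625   0.2400   0.9475]
(I − A)⁻¹ = adj(I−A) / det(I−A) ≈
  [   1.0745     0.1261     0.2897]
  [   0.0654     1.0512     0.1915]
  [   0.1168     0.4485     1.7706]
The output multiplier for sector j is the column-j sum of the Leontief inverse (I − A)⁻¹ = adj(I−A) / det(I−A).
Column T of adj(I−A): (0.1550, 0.1025, 0.9475); det(I−A) = 0.535125.
m_T = (0.1550 + 0.1025 + 0.9475) / 0.535125 = 1.205 / 0.535125 ≈ 2.252.

m_T = 2.252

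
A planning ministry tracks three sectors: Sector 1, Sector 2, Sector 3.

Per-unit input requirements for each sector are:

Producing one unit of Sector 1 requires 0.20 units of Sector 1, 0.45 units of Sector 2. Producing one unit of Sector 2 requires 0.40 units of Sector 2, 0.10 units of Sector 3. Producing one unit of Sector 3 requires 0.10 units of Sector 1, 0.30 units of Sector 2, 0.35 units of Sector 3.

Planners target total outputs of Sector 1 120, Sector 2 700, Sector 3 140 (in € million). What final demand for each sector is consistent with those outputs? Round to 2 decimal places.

d_1 = 82.00, d_2 = 324.00, d_3 = 21.00

I − A =
  [   0.80     0.00    -0.10]
  [  -0.45     0.60    -0.30]
  [   0.00    -0.10     0.65]
d = (I − A) x:
  d_1 = (+0.80)·120 + (+0.00)·700 + (-0.10)·140 = 82.00
  d_2 = (-0.45)·120 + (+0.60)·700 + (-0.30)·140 = 324.00
  d_3 = (+0.00)·120 + (-0.10)·700 + (+0.65)·140 = 21.00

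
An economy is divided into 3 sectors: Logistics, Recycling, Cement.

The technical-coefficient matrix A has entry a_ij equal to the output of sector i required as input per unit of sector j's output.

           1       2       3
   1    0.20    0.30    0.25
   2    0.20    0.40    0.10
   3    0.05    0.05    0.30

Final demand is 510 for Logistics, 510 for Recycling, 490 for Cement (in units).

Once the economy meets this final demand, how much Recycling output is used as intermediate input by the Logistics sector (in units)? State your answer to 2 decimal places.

I − A =
  [   0.80    -0.30    -0.25]
  [  -0.20     0.60    -0.10]
  [  -0.05    -0.05     0.70]
Cofactors of I−A, C_ij = (−1)^(i+j)·(minor ij) (rows/columns in the sector order above):
  C_11 = (0.60)(0.70) − (-0.10)(-0.05) = 0.4150
  C_12 = −[(-0.20)(0.70) − (-0.10)(-0.05)] = 0.1450
  C_13 = (-0.20)(-0.05) − (0.60)(-0.05) = 0.0400
  C_21 = −[(-0.30)(0.70) − (-0.25)(-0.05)] = 0.2225
  C_22 = (0.80)(0.70) − (-0.25)(-0.05) = 0.5475
  C_23 = −[(0.80)(-0.05) − (-0.30)(-0.05)] = 0.0550
  C_31 = (-0.30)(-0.10) − (-0.25)(0.60) = 0.1800
  C_32 = −[(0.80)(-0.10) − (-0.25)(-0.20)] = 0.1300
  C_33 = (0.80)(0.60) − (-0.30)(-0.20) = 0.4200
det(I−A) = Σ_j (I−A)_1j·C_1j = (0.80)(0.4150) + (-0.30)(0.1450) + (-0.25)(0.0400) = 0.2785
adj(I−A) = Cᵀ =
  [ 0.4150   0.2225   0.1800]
  [ 0.1450   0.5475   0.1300]
  [ 0.0400   0.0550   0.4200]
(I − A)⁻¹ = adj(I−A) / det(I−A) ≈
  [   1.4901     0.7989     0.6463]
  [   0.5206     1.9659     0.4668]
  [   0.1436     0.1975     1.5081]
First solve x = (I − A)⁻¹ d = adj(I−A)·d / det(I−A); in particular x_1 = (0.4150·510 + 0.2225·510 + 0.1800·490) / 0.2785 = 413.325 / 0.2785 ≈ 1484.1113.
Intermediate flow from 2 to 1: z_21 = a_21 · x_1 = 0.20 × 413.325 / 0.2785 = 82.665 / 0.2785 ≈ 296.82.

z_21 = 296.82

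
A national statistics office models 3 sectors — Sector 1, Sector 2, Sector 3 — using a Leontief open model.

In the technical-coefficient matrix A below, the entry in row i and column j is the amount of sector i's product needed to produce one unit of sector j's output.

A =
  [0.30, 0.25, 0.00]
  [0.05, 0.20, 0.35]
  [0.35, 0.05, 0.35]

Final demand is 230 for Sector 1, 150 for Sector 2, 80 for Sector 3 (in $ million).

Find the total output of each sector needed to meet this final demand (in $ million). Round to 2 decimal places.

x_1 = 469.49, x_2 = 394.57, x_3 = 406.23

I − A =
  [   0.70    -0.25     0.00]
  [  -0.05     0.80    -0.35]
  [  -0.35    -0.05     0.65]
Cofactors of I−A, C_ij = (−1)^(i+j)·(minor ij) (rows/columns in the sector order above):
  C_11 = (0.80)(0.65) − (-0.35)(-0.05) = 0.5025
  C_12 = −[(-0.05)(0.65) − (-0.35)(-0.35)] = 0.1550
  C_13 = (-0.05)(-0.05) − (0.80)(-0.35) = 0.2825
  C_21 = −[(-0.25)(0.65) − (0.00)(-0.05)] = 0.1625
  C_22 = (0.70)(0.65) − (0.00)(-0.35) = 0.4550
  C_23 = −[(0.70)(-0.05) − (-0.25)(-0.35)] = 0.1225
  C_31 = (-0.25)(-0.35) − (0.00)(0.80) = 0.0875
  C_32 = −[(0.70)(-0.35) − (0.00)(-0.05)] = 0.2450
  C_33 = (0.70)(0.80) − (-0.25)(-0.05) = 0.5475
det(I−A) = Σ_j (I−A)_1j·C_1j = (0.70)(0.5025) + (-0.25)(0.1550) + (0.00)(0.2825) = 0.3130
adj(I−A) = Cᵀ =
  [ 0.5025   0.1625   0.0875]
  [ 0.1550   0.4550   0.2450]
  [ 0.2825   0.1225   0.5475]
(I − A)⁻¹ = adj(I−A) / det(I−A) ≈
  [   1.6054     0.5192     0.2796]
  [   0.4952     1.4537     0.7827]
  [   0.9026     0.3914     1.7492]
x = (I − A)⁻¹ d = adj(I−A)·d / det(I−A), with det(I−A) = 0.3130:
  x_1 = (0.5025·230 + 0.1625·150 + 0.0875·80) / 0.3130 = 146.95 / 0.3130 ≈ 469.49
  x_2 = (0.1550·230 + 0.4550·150 + 0.2450·80) / 0.3130 = 123.50 / 0.3130 ≈ 394.57
  x_3 = (0.2825·230 + 0.1225·150 + 0.5475·80) / 0.3130 = 127.15 / 0.3130 ≈ 406.23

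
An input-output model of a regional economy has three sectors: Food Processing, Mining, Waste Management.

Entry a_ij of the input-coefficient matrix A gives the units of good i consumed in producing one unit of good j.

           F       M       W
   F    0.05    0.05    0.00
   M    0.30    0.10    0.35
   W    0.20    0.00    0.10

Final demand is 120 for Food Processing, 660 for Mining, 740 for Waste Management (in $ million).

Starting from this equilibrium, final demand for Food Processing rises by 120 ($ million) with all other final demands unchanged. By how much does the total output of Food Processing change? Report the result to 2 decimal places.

Δx_F = 129.17

I − A =
  [   0.95    -0.05     0.00]
  [  -0.30     0.90    -0.35]
  [  -0.20     0.00     0.90]
Cofactors of I−A, C_ij = (−1)^(i+j)·(minor ij) (rows/columns in the sector order above):
  C_11 = (0.90)(0.90) − (-0.35)(0.00) = 0.8100
  C_12 = −[(-0.30)(0.90) − (-0.35)(-0.20)] = 0.3400
  C_13 = (-0.30)(0.00) − (0.90)(-0.20) = 0.1800
  C_21 = −[(-0.05)(0.90) − (0.00)(0.00)] = 0.0450
  C_22 = (0.95)(0.90) − (0.00)(-0.20) = 0.8550
  C_23 = −[(0.95)(0.00) − (-0.05)(-0.20)] = 0.0100
  C_31 = (-0.05)(-0.35) − (0.00)(0.90) = 0.0175
  C_32 = −[(0.95)(-0.35) − (0.00)(-0.30)] = 0.3325
  C_33 = (0.95)(0.90) − (-0.05)(-0.30) = 0.8400
det(I−A) = Σ_j (I−A)_1j·C_1j = (0.95)(0.8100) + (-0.05)(0.3400) + (0.00)(0.1800) = 0.7525
adj(I−A) = Cᵀ =
  [ 0.8100   0.0450   0.0175]
  [ 0.3400   0.8550   0.3325]
  [ 0.1800   0.0100   0.8400]
(I − A)⁻¹ = adj(I−A) / det(I−A) ≈
  [   1.0764     0.0598     0.0233]
  [   0.4518     1.1362     0.4419]
  [   0.2392     0.0133     1.1163]
Δx = (I − A)⁻¹ Δd with Δd having +120 in the Food Processing component and 0 elsewhere.
So Δx_F = L_FF · (+120), where L_FF = adj(I−A)_FF / det(I−A) = 0.8100 / 0.7525.
Δx_F = 0.8100 × (+120) / 0.7525 = 97.20 / 0.7525 ≈ 129.17.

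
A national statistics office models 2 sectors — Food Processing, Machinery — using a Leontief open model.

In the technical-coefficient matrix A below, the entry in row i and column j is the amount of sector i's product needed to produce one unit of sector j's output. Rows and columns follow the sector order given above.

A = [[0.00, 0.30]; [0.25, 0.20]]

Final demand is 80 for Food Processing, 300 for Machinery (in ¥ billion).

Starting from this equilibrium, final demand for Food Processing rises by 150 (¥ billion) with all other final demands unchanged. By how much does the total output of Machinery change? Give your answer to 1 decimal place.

I − A =
  [   1.00    -0.30]
  [  -0.25     0.80]
det(I−A) = (1.00)(0.80) − (-0.30)(-0.25) = 0.7250
adj(I−A) = [[0.80, 0.30], [0.25, 1.00]]
(I − A)⁻¹ = adj(I−A) / det(I−A) ≈
  [   1.1034     0.4138]
  [   0.3448     1.3793]
Δx = (I − A)⁻¹ Δd with Δd having +150 in the Food Processing component and 0 elsewhere.
So Δx_2 = L_21 · (+150), where L_21 = adj(I−A)_21 / det(I−A) = 0.25 / 0.7250.
Δx_2 = 0.25 × (+150) / 0.7250 = 37.50 / 0.7250 ≈ 51.7.

Δx_2 = 51.7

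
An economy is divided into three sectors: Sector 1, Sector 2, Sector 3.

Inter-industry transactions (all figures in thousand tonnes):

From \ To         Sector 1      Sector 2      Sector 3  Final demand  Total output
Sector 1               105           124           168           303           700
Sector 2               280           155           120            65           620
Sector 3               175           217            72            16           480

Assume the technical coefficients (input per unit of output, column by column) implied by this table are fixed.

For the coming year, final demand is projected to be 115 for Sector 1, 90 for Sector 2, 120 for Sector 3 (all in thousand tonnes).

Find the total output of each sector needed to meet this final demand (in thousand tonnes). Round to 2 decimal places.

x_1 = 466.54, x_2 = 535.06, x_3 = 498.72

Technical coefficients a_ij = z_ij / X_j:
  a_11 = 105/700 = 0.15, a_21 = 280/700 = 0.40, a_31 = 175/700 = 0.25
  a_12 = 124/620 = 0.20, a_22 = 155/620 = 0.25, a_32 = 217/620 = 0.35
  a_13 = 168/480 = 0.35, a_23 = 120/480 = 0.25, a_33 = 72/480 = 0.15
I − A =
  [   0.85    -0.20    -0.35]
  [  -0.40     0.75    -0.25]
  [  -0.25    -0.35     0.85]
Cofactors of I−A, C_ij = (−1)^(i+j)·(minor ij) (rows/columns in the sector order above):
  C_11 = (0.75)(0.85) − (-0.25)(-0.35) = 0.5500
  C_12 = −[(-0.40)(0.85) − (-0.25)(-0.25)] = 0.4025
  C_13 = (-0.40)(-0.35) − (0.75)(-0.25) = 0.3275
  C_21 = −[(-0.20)(0.85) − (-0.35)(-0.35)] = 0.2925
  C_22 = (0.85)(0.85) − (-0.35)(-0.25) = 0.6350
  C_23 = −[(0.85)(-0.35) − (-0.20)(-0.25)] = 0.3475
  C_31 = (-0.20)(-0.25) − (-0.35)(0.75) = 0.3125
  C_32 = −[(0.85)(-0.25) − (-0.35)(-0.40)] = 0.3525
  C_33 = (0.85)(0.75) − (-0.20)(-0.40) = 0.5575
det(I−A) = Σ_j (I−A)_1j·C_1j = (0.85)(0.5500) + (-0.20)(0.4025) + (-0.35)(0.3275) = 0.272375
adj(I−A) = Cᵀ =
  [ 0.5500   0.2925   0.3125]
  [ 0.4025   0.6350   0.3525]
  [ 0.3275   0.3475   0.5575]
(I − A)⁻¹ = adj(I−A) / det(I−A) ≈
  [   2.0193     1.0739     1.1473]
  [   1.4777     2.3313     1.2942]
  [   1.2024     1.2758     2.0468]
x = (I − A)⁻¹ d = adj(I−A)·d / det(I−A), with det(I−A) = 0.272375:
  x_1 = (0.5500·115 + 0.2925·90 + 0.3125·120) / 0.272375 = 127.075 / 0.272375 ≈ 466.54
  x_2 = (0.4025·115 + 0.6350·90 + 0.3525·120) / 0.272375 = 145.7375 / 0.272375 ≈ 535.06
  x_3 = (0.3275·115 + 0.3475·90 + 0.5575·120) / 0.272375 = 135.8375 / 0.272375 ≈ 498.72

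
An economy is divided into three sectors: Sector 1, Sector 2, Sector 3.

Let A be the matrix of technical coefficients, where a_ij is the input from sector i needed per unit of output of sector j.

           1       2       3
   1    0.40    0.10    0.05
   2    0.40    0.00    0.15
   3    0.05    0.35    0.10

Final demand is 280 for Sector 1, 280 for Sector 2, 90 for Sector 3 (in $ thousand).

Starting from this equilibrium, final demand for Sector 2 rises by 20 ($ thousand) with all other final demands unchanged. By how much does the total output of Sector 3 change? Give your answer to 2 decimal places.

Δx_3 = 9.30

I − A =
  [   0.60    -0.10    -0.05]
  [  -0.40     1.00    -0.15]
  [  -0.05    -0.35     0.90]
Cofactors of I−A, C_ij = (−1)^(i+j)·(minor ij) (rows/columns in the sector order above):
  C_11 = (1.00)(0.90) − (-0.15)(-0.35) = 0.8475
  C_12 = −[(-0.40)(0.90) − (-0.15)(-0.05)] = 0.3675
  C_13 = (-0.40)(-0.35) − (1.00)(-0.05) = 0.1900
  C_21 = −[(-0.10)(0.90) − (-0.05)(-0.35)] = 0.1075
  C_22 = (0.60)(0.90) − (-0.05)(-0.05) = 0.5375
  C_23 = −[(0.60)(-0.35) − (-0.10)(-0.05)] = 0.2150
  C_31 = (-0.10)(-0.15) − (-0.05)(1.00) = 0.0650
  C_32 = −[(0.60)(-0.15) − (-0.05)(-0.40)] = 0.1100
  C_33 = (0.60)(1.00) − (-0.10)(-0.40) = 0.5600
det(I−A) = Σ_j (I−A)_1j·C_1j = (0.60)(0.8475) + (-0.10)(0.3675) + (-0.05)(0.1900) = 0.46225
adj(I−A) = Cᵀ =
  [ 0.8475   0.1075   0.0650]
  [ 0.3675   0.5375   0.1100]
  [ 0.1900   0.2150   0.5600]
(I − A)⁻¹ = adj(I−A) / det(I−A) ≈
  [   1.8334     0.2326     0.1406]
  [   0.7950     1.1628     0.2380]
  [   0.4110     0.4651     1.2115]
Δx = (I − A)⁻¹ Δd with Δd having +20 in the Sector 2 component and 0 elsewhere.
So Δx_3 = L_32 · (+20), where L_32 = adj(I−A)_32 / det(I−A) = 0.2150 / 0.46225.
Δx_3 = 0.2150 × (+20) / 0.46225 = 4.30 / 0.46225 ≈ 9.30.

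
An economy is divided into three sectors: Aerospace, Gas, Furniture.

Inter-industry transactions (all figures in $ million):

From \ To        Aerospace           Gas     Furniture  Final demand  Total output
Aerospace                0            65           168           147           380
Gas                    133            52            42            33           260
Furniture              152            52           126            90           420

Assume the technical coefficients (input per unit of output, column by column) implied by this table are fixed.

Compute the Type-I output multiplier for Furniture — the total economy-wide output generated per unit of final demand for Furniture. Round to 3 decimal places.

m_3 = 4.149

Technical coefficients a_ij = z_ij / X_j:
  a_11 = 0/380 = 0.00, a_21 = 133/380 = 0.35, a_31 = 152/380 = 0.40
  a_12 = 65/260 = 0.25, a_22 = 52/260 = 0.20, a_32 = 52/260 = 0.20
  a_13 = 168/420 = 0.40, a_23 = 42/420 = 0.10, a_33 = 126/420 = 0.30
I − A =
  [   1.00    -0.25    -0.40]
  [  -0.35     0.80    -0.10]
  [  -0.40    -0.20     0.70]
Cofactors of I−A, C_ij = (−1)^(i+j)·(minor ij) (rows/columns in the sector order above):
  C_11 = (0.80)(0.70) − (-0.10)(-0.20) = 0.5400
  C_12 = −[(-0.35)(0.70) − (-0.10)(-0.40)] = 0.2850
  C_13 = (-0.35)(-0.20) − (0.80)(-0.40) = 0.3900
  C_21 = −[(-0.25)(0.70) − (-0.40)(-0.20)] = 0.2550
  C_22 = (1.00)(0.70) − (-0.40)(-0.40) = 0.5400
  C_23 = −[(1.00)(-0.20) − (-0.25)(-0.40)] = 0.3000
  C_31 = (-0.25)(-0.10) − (-0.40)(0.80) = 0.3450
  C_32 = −[(1.00)(-0.10) − (-0.40)(-0.35)] = 0.2400
  C_33 = (1.00)(0.80) − (-0.25)(-0.35) = 0.7125
det(I−A) = Σ_j (I−A)_1j·C_1j = (1.00)(0.5400) + (-0.25)(0.2850) + (-0.40)(0.3900) = 0.31275
adj(I−A) = Cᵀ =
  [ 0.5400   0.2550   0.3450]
  [ 0.2850   0.5400   0.2400]
  [ 0.3900   0.3000   0.7125]
(I − A)⁻¹ = adj(I−A) / det(I−A) ≈
  [   1.7266     0.8153     1.1031]
  [   0.9113     1.7266     0.7674]
  [   1.2470     0.9592     2.2782]
The output multiplier for sector j is the column-j sum of the Leontief inverse (I − A)⁻¹ = adj(I−A) / det(I−A).
Column 3 of adj(I−A): (0.3450, 0.2400, 0.7125); det(I−A) = 0.31275.
m_3 = (0.3450 + 0.2400 + 0.7125) / 0.31275 = 1.2975 / 0.31275 ≈ 4.149.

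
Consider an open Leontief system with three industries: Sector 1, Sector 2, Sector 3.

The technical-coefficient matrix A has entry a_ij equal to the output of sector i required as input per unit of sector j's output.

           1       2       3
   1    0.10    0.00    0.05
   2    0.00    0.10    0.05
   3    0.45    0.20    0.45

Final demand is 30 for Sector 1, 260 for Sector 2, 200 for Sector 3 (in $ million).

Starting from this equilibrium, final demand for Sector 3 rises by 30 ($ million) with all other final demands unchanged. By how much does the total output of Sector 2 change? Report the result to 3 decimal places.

Δx_2 = 3.243

I − A =
  [   0.90     0.00    -0.05]
  [   0.00     0.90    -0.05]
  [  -0.45    -0.20     0.55]
Cofactors of I−A, C_ij = (−1)^(i+j)·(minor ij) (rows/columns in the sector order above):
  C_11 = (0.90)(0.55) − (-0.05)(-0.20) = 0.4850
  C_12 = −[(0.00)(0.55) − (-0.05)(-0.45)] = 0.0225
  C_13 = (0.00)(-0.20) − (0.90)(-0.45) = 0.4050
  C_21 = −[(0.00)(0.55) − (-0.05)(-0.20)] = 0.0100
  C_22 = (0.90)(0.55) − (-0.05)(-0.45) = 0.4725
  C_23 = −[(0.90)(-0.20) − (0.00)(-0.45)] = 0.1800
  C_31 = (0.00)(-0.05) − (-0.05)(0.90) = 0.0450
  C_32 = −[(0.90)(-0.05) − (-0.05)(0.00)] = 0.0450
  C_33 = (0.90)(0.90) − (0.00)(0.00) = 0.8100
det(I−A) = Σ_j (I−A)_1j·C_1j = (0.90)(0.4850) + (0.00)(0.0225) + (-0.05)(0.4050) = 0.41625
adj(I−A) = Cᵀ =
  [ 0.4850   0.0100   0.0450]
  [ 0.0225   0.4725   0.0450]
  [ 0.4050   0.1800   0.8100]
(I − A)⁻¹ = adj(I−A) / det(I−A) ≈
  [   1.1652     0.0240     0.1081]
  [   0.0541     1.1351     0.1081]
  [   0.9730     0.4324     1.9459]
Δx = (I − A)⁻¹ Δd with Δd having +30 in the Sector 3 component and 0 elsewhere.
So Δx_2 = L_23 · (+30), where L_23 = adj(I−A)_23 / det(I−A) = 0.0450 / 0.41625.
Δx_2 = 0.0450 × (+30) / 0.41625 = 1.35 / 0.41625 ≈ 3.243.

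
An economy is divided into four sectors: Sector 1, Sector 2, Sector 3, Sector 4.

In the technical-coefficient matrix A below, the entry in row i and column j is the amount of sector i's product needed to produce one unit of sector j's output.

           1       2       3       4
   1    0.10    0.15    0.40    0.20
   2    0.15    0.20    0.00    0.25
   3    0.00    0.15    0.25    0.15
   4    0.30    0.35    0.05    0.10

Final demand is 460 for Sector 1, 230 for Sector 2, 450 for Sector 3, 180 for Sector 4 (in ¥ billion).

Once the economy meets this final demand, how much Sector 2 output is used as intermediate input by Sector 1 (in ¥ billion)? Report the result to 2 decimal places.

z_21 = 197.23

I − A =
  [   0.90    -0.15    -0.40    -0.20]
  [  -0.15     0.80     0.00    -0.25]
  [   0.00    -0.15     0.75    -0.15]
  [  -0.30    -0.35    -0.05     0.90]
Compute the cofactors C_ij = (−1)^(i+j)·(3×3 minor ij) of I−A; the adjugate is their transpose:
adj(I−A) = Cᵀ =
  [ 0.466500   0.229125   0.262875   0.211125]
  [ 0.156375   0.537750   0.096750   0.200250]
  [ 0.075375   0.166500   0.479250   0.142875]
  [ 0.220500   0.294750   0.151875   0.514125]
det(I−A) = Σ_j (I−A)_1j·C_1j = (0.90)(0.466500) + (-0.15)(0.156375) + (-0.40)(0.075375) + (-0.20)(0.220500) = 0.32214375
(I − A)⁻¹ = adj(I−A) / det(I−A) ≈
  [   1.4481     0.7113     0.8160     0.6554]
  [   0.4854     1.6693     0.3003     0.6216]
  [   0.2340     0.5169     1.4877     0.4435]
  [   0.6845     0.9150     0.4715     1.5959]
First solve x = (I − A)⁻¹ d = adj(I−A)·d / det(I−A); in particular x_1 = (0.466500·460 + 0.229125·230 + 0.262875·450 + 0.211125·180) / 0.32214375 = 423.585 / 0.32214375 ≈ 1314.8944.
Intermediate flow from 2 to 1: z_21 = a_21 · x_1 = 0.15 × 423.585 / 0.32214375 = 63.53775 / 0.32214375 ≈ 197.23.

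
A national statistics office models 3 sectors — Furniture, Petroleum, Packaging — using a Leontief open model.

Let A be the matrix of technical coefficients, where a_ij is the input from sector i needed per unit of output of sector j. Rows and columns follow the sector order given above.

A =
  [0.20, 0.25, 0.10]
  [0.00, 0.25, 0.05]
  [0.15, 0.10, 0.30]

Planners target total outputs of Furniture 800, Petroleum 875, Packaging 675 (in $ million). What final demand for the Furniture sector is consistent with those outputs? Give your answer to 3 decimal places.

d_1 = 353.750

I − A =
  [   0.80    -0.25    -0.10]
  [   0.00     0.75    -0.05]
  [  -0.15    -0.10     0.70]
d = (I − A) x:
  d_1 = (+0.80)·800 + (-0.25)·875 + (-0.10)·675 = 353.750
  d_2 = (+0.00)·800 + (+0.75)·875 + (-0.05)·675 = 622.500
  d_3 = (-0.15)·800 + (-0.10)·875 + (+0.70)·675 = 265.000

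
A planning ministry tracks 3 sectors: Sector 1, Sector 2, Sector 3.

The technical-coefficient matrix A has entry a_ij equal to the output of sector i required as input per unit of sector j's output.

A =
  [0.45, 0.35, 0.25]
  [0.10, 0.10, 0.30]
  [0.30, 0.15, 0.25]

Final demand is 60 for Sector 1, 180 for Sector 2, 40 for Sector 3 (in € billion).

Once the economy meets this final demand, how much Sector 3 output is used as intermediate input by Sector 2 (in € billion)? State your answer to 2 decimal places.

z_32 = 53.97

I − A =
  [   0.55    -0.35    -0.25]
  [  -0.10     0.90    -0.30]
  [  -0.30    -0.15     0.75]
Cofactors of I−A, C_ij = (−1)^(i+j)·(minor ij) (rows/columns in the sector order above):
  C_11 = (0.90)(0.75) − (-0.30)(-0.15) = 0.6300
  C_12 = −[(-0.10)(0.75) − (-0.30)(-0.30)] = 0.1650
  C_13 = (-0.10)(-0.15) − (0.90)(-0.30) = 0.2850
  C_21 = −[(-0.35)(0.75) − (-0.25)(-0.15)] = 0.3000
  C_22 = (0.55)(0.75) − (-0.25)(-0.30) = 0.3375
  C_23 = −[(0.55)(-0.15) − (-0.35)(-0.30)] = 0.1875
  C_31 = (-0.35)(-0.30) − (-0.25)(0.90) = 0.3300
  C_32 = −[(0.55)(-0.30) − (-0.25)(-0.10)] = 0.1900
  C_33 = (0.55)(0.90) − (-0.35)(-0.10) = 0.4600
det(I−A) = Σ_j (I−A)_1j·C_1j = (0.55)(0.6300) + (-0.35)(0.1650) + (-0.25)(0.2850) = 0.2175
adj(I−A) = Cᵀ =
  [ 0.6300   0.3000   0.3300]
  [ 0.1650   0.3375   0.1900]
  [ 0.2850   0.1875   0.4600]
(I − A)⁻¹ = adj(I−A) / det(I−A) ≈
  [   2.8966     1.3793     1.5172]
  [   0.7586     1.5517     0.8736]
  [   1.3103     0.8621     2.1149]
First solve x = (I − A)⁻¹ d = adj(I−A)·d / det(I−A); in particular x_2 = (0.1650·60 + 0.3375·180 + 0.1900·40) / 0.2175 = 78.25 / 0.2175 ≈ 359.7701.
Intermediate flow from 3 to 2: z_32 = a_32 · x_2 = 0.15 × 78.25 / 0.2175 = 11.7375 / 0.2175 ≈ 53.97.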